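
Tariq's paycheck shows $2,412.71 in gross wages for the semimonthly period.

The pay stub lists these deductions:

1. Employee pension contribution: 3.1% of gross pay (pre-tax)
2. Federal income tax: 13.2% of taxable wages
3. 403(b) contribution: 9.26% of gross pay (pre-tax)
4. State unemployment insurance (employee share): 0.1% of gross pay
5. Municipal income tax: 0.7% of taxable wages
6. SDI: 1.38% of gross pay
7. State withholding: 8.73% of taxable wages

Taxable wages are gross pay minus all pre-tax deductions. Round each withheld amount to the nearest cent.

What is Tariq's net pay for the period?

$1,600.28

Employee pension contribution: $2,412.71 × 0.031 = $74.79
403(b) contribution: $2,412.71 × 0.0926 = $223.42
Pre-tax total = $74.79 + $223.42 = $298.21
Taxable wages = $2,412.71 − $298.21 = $2,114.50
State withholding: $2,114.50 × 0.0873 = $184.60
Federal income tax: $2,114.50 × 0.132 = $279.11
Municipal income tax: $2,114.50 × 0.007 = $14.80
State unemployment insurance (employee share): $2,412.71 × 0.001 = $2.41
SDI: $2,412.71 × 0.0138 = $33.30
Total deductions = $74.79 + $223.42 + $184.60 + $279.11 + $14.80 + $2.41 + $33.30 = $812.43
Net pay = $2,412.71 − $812.43 = $1,600.28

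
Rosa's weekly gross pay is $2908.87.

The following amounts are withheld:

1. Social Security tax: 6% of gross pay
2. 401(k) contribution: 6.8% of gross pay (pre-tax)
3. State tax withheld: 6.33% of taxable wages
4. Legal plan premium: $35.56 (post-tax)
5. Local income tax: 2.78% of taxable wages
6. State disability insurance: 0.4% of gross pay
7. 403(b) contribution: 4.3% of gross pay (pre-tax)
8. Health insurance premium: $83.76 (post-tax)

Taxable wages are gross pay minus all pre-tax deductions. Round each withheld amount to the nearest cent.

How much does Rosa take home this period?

$2044.92

401(k) contribution: $2908.87 × 0.068 = $197.80
403(b) contribution: $2908.87 × 0.043 = $125.08
Pre-tax total = $197.80 + $125.08 = $322.88
Taxable wages = $2908.87 − $322.88 = $2585.99
Local income tax: $2585.99 × 0.0278 = $71.89
State tax withheld: $2585.99 × 0.0633 = $163.69
State disability insurance: $2908.87 × 0.004 = $11.64
Social Security tax: $2908.87 × 0.06 = $174.53
Health insurance premium: $83.76
Legal plan premium: $35.56
Total deductions = $197.80 + $125.08 + $71.89 + $163.69 + $11.64 + $174.53 + $83.76 + $35.56 = $863.95
Net pay = $2908.87 − $863.95 = $2044.92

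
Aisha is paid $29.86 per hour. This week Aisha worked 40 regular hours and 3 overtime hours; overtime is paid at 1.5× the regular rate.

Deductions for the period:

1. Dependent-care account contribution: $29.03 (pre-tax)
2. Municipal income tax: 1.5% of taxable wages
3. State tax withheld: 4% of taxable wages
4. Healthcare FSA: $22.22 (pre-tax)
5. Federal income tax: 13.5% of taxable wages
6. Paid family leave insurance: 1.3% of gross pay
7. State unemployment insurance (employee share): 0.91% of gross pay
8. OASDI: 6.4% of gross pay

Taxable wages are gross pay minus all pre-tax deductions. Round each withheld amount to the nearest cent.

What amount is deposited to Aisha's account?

$920.39

Regular pay: 40 × $29.86 = $1,194.40
Overtime pay: 3 × $29.86 × 1.5 = $134.37
Gross pay = $1,194.40 + $134.37 = $1,328.77
Healthcare FSA: $22.22
Dependent-care account contribution: $29.03
Pre-tax total = $22.22 + $29.03 = $51.25
Taxable wages = $1,328.77 − $51.25 = $1,277.52
Federal income tax: $1,277.52 × 0.135 = $172.47
State tax withheld: $1,277.52 × 0.04 = $51.10
Municipal income tax: $1,277.52 × 0.015 = $19.16
OASDI: $1,328.77 × 0.064 = $85.04
Paid family leave insurance: $1,328.77 × 0.013 = $17.27
State unemployment insurance (employee share): $1,328.77 × 0.0091 = $12.09
Total deductions = $22.22 + $29.03 + $172.47 + $51.10 + $19.16 + $85.04 + $17.27 + $12.09 = $408.38
Net pay = $1,328.77 − $408.38 = $920.39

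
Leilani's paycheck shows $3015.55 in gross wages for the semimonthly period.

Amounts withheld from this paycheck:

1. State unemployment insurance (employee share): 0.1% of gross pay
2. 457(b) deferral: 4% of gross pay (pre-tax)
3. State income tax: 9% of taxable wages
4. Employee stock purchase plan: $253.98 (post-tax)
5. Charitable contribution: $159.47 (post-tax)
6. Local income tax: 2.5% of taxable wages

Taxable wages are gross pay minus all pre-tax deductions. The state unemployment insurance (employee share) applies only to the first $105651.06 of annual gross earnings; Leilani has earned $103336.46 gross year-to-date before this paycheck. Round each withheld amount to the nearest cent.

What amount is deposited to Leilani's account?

$2146.26

457(b) deferral: $3015.55 × 0.04 = $120.62
Taxable wages = $3015.55 − $120.62 = $2894.93
Local income tax: $2894.93 × 0.025 = $72.37
State income tax: $2894.93 × 0.09 = $260.54
State unemployment insurance (employee share): only $105651.06 − $103336.46 = $2314.60 of this check is subject → $2314.60 × 0.001 = $2.31
Employee stock purchase plan: $253.98
Charitable contribution: $159.47
Total deductions = $120.62 + $72.37 + $260.54 + $2.31 + $253.98 + $159.47 = $869.29
Net pay = $3015.55 − $869.29 = $2146.26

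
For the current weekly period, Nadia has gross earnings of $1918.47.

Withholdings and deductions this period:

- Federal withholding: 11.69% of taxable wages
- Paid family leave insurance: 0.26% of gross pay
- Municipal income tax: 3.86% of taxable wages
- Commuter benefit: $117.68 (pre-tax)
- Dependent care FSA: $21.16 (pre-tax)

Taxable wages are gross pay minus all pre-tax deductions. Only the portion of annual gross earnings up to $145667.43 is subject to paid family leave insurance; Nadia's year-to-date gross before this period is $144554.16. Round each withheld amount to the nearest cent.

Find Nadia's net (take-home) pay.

Commuter benefit: $117.68
Dependent care FSA: $21.16
Pre-tax total = $117.68 + $21.16 = $138.84
Taxable wages = $1918.47 − $138.84 = $1779.63
Federal withholding: $1779.63 × 0.1169 = $208.04
Municipal income tax: $1779.63 × 0.0386 = $68.69
Paid family leave insurance: only $145667.43 − $144554.16 = $1113.27 of this check is subject → $1113.27 × 0.0026 = $2.89
Total deductions = $117.68 + $21.16 + $208.04 + $68.69 + $2.89 = $418.46
Net pay = $1918.47 − $418.46 = $1500.01

$1500.01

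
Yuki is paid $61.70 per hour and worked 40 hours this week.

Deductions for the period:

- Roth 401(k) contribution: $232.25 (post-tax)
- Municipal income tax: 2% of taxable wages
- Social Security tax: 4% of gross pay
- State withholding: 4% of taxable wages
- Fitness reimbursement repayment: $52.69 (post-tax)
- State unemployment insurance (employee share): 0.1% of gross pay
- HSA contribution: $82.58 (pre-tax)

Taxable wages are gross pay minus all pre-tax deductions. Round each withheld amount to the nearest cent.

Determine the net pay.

Gross pay: 40 × $61.70 = $2,468.00
HSA contribution: $82.58
Taxable wages = $2,468.00 − $82.58 = $2,385.42
Municipal income tax: $2,385.42 × 0.02 = $47.71
State withholding: $2,385.42 × 0.04 = $95.42
State unemployment insurance (employee share): $2,468.00 × 0.001 = $2.47
Social Security tax: $2,468.00 × 0.04 = $98.72
Fitness reimbursement repayment: $52.69
Roth 401(k) contribution: $232.25
Total deductions = $82.58 + $47.71 + $95.42 + $2.47 + $98.72 + $52.69 + $232.25 = $611.84
Net pay = $2,468.00 − $611.84 = $1,856.16

$1,856.16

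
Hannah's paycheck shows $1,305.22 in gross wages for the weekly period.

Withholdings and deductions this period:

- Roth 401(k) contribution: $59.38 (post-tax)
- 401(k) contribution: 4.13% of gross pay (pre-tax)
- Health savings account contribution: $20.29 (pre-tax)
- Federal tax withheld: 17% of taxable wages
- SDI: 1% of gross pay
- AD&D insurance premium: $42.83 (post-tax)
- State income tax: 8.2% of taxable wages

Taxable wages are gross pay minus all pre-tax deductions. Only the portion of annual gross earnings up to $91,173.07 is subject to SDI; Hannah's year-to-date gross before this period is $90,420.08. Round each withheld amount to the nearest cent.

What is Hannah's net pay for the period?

$811.07

401(k) contribution: $1,305.22 × 0.0413 = $53.91
Health savings account contribution: $20.29
Pre-tax total = $53.91 + $20.29 = $74.20
Taxable wages = $1,305.22 − $74.20 = $1,231.02
State income tax: $1,231.02 × 0.082 = $100.94
Federal tax withheld: $1,231.02 × 0.17 = $209.27
SDI: only $91,173.07 − $90,420.08 = $752.99 of this check is subject → $752.99 × 0.01 = $7.53
Roth 401(k) contribution: $59.38
AD&D insurance premium: $42.83
Total deductions = $53.91 + $20.29 + $100.94 + $209.27 + $7.53 + $59.38 + $42.83 = $494.15
Net pay = $1,305.22 − $494.15 = $811.07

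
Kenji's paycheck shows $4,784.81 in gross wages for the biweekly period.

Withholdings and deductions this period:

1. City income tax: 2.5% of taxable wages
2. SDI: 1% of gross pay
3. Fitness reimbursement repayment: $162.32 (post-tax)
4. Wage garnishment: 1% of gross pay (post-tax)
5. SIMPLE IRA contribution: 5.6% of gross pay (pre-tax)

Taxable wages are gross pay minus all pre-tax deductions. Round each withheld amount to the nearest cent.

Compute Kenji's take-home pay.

$4,145.92

SIMPLE IRA contribution: $4,784.81 × 0.056 = $267.95
Taxable wages = $4,784.81 − $267.95 = $4,516.86
City income tax: $4,516.86 × 0.025 = $112.92
SDI: $4,784.81 × 0.01 = $47.85
Fitness reimbursement repayment: $162.32
Wage garnishment: $4,784.81 × 0.01 = $47.85
Total deductions = $267.95 + $112.92 + $47.85 + $162.32 + $47.85 = $638.89
Net pay = $4,784.81 − $638.89 = $4,145.92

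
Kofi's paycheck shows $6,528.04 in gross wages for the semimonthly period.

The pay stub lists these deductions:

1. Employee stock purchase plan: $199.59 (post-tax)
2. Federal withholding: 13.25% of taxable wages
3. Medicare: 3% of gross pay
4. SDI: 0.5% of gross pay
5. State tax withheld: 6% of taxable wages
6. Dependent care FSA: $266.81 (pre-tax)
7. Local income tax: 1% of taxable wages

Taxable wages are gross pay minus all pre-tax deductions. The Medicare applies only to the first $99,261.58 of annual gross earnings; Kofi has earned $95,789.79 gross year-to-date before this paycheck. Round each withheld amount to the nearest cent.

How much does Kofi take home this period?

Dependent care FSA: $266.81
Taxable wages = $6,528.04 − $266.81 = $6,261.23
Local income tax: $6,261.23 × 0.01 = $62.61
State tax withheld: $6,261.23 × 0.06 = $375.67
Federal withholding: $6,261.23 × 0.1325 = $829.61
SDI: $6,528.04 × 0.005 = $32.64
Medicare: only $99,261.58 − $95,789.79 = $3,471.79 of this check is subject → $3,471.79 × 0.03 = $104.15
Employee stock purchase plan: $199.59
Total deductions = $266.81 + $62.61 + $375.67 + $829.61 + $32.64 + $104.15 + $199.59 = $1,871.08
Net pay = $6,528.04 − $1,871.08 = $4,656.96

$4,656.96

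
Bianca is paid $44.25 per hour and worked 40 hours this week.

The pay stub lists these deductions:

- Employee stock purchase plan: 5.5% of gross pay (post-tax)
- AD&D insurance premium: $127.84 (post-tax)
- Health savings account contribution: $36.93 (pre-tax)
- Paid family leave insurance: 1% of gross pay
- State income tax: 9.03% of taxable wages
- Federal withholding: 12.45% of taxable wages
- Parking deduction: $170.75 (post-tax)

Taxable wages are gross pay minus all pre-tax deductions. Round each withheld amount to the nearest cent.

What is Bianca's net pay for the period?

Gross pay: 40 × $44.25 = $1770.00
Health savings account contribution: $36.93
Taxable wages = $1770.00 − $36.93 = $1733.07
State income tax: $1733.07 × 0.0903 = $156.50
Federal withholding: $1733.07 × 0.1245 = $215.77
Paid family leave insurance: $1770.00 × 0.01 = $17.70
AD&D insurance premium: $127.84
Employee stock purchase plan: $1770.00 × 0.055 = $97.35
Parking deduction: $170.75
Total deductions = $36.93 + $156.50 + $215.77 + $17.70 + $127.84 + $97.35 + $170.75 = $822.84
Net pay = $1770.00 − $822.84 = $947.16

$947.16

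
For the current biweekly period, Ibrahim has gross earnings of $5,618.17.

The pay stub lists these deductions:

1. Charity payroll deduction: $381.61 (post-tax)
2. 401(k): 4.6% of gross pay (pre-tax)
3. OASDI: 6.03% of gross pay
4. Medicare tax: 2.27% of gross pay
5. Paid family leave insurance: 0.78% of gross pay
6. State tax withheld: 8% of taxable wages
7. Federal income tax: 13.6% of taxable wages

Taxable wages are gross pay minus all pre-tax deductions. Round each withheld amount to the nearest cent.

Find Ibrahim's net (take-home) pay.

401(k): $5,618.17 × 0.046 = $258.44
Taxable wages = $5,618.17 − $258.44 = $5,359.73
Federal income tax: $5,359.73 × 0.136 = $728.92
State tax withheld: $5,359.73 × 0.08 = $428.78
Paid family leave insurance: $5,618.17 × 0.0078 = $43.82
Medicare tax: $5,618.17 × 0.0227 = $127.53
OASDI: $5,618.17 × 0.0603 = $338.78
Charity payroll deduction: $381.61
Total deductions = $258.44 + $728.92 + $428.78 + $43.82 + $127.53 + $338.78 + $381.61 = $2,307.88
Net pay = $5,618.17 − $2,307.88 = $3,310.29

$3,310.29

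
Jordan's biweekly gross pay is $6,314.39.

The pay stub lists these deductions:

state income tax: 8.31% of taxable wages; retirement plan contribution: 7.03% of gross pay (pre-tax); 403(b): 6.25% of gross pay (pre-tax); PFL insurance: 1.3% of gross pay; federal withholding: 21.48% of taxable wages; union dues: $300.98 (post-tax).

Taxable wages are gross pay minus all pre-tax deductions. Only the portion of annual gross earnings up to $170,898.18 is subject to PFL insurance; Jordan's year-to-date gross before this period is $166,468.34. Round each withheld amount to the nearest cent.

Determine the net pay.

$3,486.02

Retirement plan contribution: $6,314.39 × 0.0703 = $443.90
403(b): $6,314.39 × 0.0625 = $394.65
Pre-tax total = $443.90 + $394.65 = $838.55
Taxable wages = $6,314.39 − $838.55 = $5,475.84
State income tax: $5,475.84 × 0.0831 = $455.04
Federal withholding: $5,475.84 × 0.2148 = $1,176.21
PFL insurance: only $170,898.18 − $166,468.34 = $4,429.84 of this check is subject → $4,429.84 × 0.013 = $57.59
Union dues: $300.98
Total deductions = $443.90 + $394.65 + $455.04 + $1,176.21 + $57.59 + $300.98 = $2,828.37
Net pay = $6,314.39 − $2,828.37 = $3,486.02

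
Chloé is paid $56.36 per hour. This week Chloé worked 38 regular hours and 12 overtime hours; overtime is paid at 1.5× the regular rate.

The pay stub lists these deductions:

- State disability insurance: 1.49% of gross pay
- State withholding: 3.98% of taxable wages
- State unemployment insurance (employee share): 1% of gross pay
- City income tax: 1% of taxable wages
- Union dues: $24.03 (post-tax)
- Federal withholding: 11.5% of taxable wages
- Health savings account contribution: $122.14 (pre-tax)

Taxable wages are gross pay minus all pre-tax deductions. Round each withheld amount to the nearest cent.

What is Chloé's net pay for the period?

Regular pay: 38 × $56.36 = $2,141.68
Overtime pay: 12 × $56.36 × 1.5 = $1,014.48
Gross pay = $2,141.68 + $1,014.48 = $3,156.16
Health savings account contribution: $122.14
Taxable wages = $3,156.16 − $122.14 = $3,034.02
State withholding: $3,034.02 × 0.0398 = $120.75
City income tax: $3,034.02 × 0.01 = $30.34
Federal withholding: $3,034.02 × 0.115 = $348.91
State unemployment insurance (employee share): $3,156.16 × 0.01 = $31.56
State disability insurance: $3,156.16 × 0.0149 = $47.03
Union dues: $24.03
Total deductions = $122.14 + $120.75 + $30.34 + $348.91 + $31.56 + $47.03 + $24.03 = $724.76
Net pay = $3,156.16 − $724.76 = $2,431.40

$2,431.40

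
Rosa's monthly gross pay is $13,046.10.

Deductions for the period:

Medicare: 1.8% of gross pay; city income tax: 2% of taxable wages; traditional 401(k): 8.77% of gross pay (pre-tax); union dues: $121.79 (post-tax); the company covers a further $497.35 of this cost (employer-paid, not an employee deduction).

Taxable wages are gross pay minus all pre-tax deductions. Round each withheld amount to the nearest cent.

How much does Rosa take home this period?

$11,307.30

Traditional 401(k): $13,046.10 × 0.0877 = $1,144.14
Taxable wages = $13,046.10 − $1,144.14 = $11,901.96
City income tax: $11,901.96 × 0.02 = $238.04
Medicare: $13,046.10 × 0.018 = $234.83
Union dues: $121.79
(Employer's $497.35 toward union dues is not withheld from the employee.)
Total deductions = $1,144.14 + $238.04 + $234.83 + $121.79 = $1,738.80
Net pay = $13,046.10 − $1,738.80 = $11,307.30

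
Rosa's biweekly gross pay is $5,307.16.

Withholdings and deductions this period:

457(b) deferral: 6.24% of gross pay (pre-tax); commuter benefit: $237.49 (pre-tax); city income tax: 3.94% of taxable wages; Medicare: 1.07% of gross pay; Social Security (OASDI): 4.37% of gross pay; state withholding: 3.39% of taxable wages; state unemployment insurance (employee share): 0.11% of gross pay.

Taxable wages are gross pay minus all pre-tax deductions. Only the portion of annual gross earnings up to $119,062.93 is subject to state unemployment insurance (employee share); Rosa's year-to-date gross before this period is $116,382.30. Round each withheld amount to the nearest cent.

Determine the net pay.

$4,099.50

457(b) deferral: $5,307.16 × 0.0624 = $331.17
Commuter benefit: $237.49
Pre-tax total = $331.17 + $237.49 = $568.66
Taxable wages = $5,307.16 − $568.66 = $4,738.50
City income tax: $4,738.50 × 0.0394 = $186.70
State withholding: $4,738.50 × 0.0339 = $160.64
Medicare: $5,307.16 × 0.0107 = $56.79
State unemployment insurance (employee share): only $119,062.93 − $116,382.30 = $2,680.63 of this check is subject → $2,680.63 × 0.0011 = $2.95
Social Security (OASDI): $5,307.16 × 0.0437 = $231.92
Total deductions = $331.17 + $237.49 + $186.70 + $160.64 + $56.79 + $2.95 + $231.92 = $1,207.66
Net pay = $5,307.16 − $1,207.66 = $4,099.50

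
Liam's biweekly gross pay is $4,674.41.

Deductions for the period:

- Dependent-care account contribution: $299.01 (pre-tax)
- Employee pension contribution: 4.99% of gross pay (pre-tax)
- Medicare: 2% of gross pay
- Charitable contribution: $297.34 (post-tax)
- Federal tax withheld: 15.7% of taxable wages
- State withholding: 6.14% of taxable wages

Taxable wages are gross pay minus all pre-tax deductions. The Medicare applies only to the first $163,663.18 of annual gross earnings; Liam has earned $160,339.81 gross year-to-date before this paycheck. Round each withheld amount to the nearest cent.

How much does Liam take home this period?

$2,873.69

Dependent-care account contribution: $299.01
Employee pension contribution: $4,674.41 × 0.0499 = $233.25
Pre-tax total = $299.01 + $233.25 = $532.26
Taxable wages = $4,674.41 − $532.26 = $4,142.15
Federal tax withheld: $4,142.15 × 0.157 = $650.32
State withholding: $4,142.15 × 0.0614 = $254.33
Medicare: only $163,663.18 − $160,339.81 = $3,323.37 of this check is subject → $3,323.37 × 0.02 = $66.47
Charitable contribution: $297.34
Total deductions = $299.01 + $233.25 + $650.32 + $254.33 + $66.47 + $297.34 = $1,800.72
Net pay = $4,674.41 − $1,800.72 = $2,873.69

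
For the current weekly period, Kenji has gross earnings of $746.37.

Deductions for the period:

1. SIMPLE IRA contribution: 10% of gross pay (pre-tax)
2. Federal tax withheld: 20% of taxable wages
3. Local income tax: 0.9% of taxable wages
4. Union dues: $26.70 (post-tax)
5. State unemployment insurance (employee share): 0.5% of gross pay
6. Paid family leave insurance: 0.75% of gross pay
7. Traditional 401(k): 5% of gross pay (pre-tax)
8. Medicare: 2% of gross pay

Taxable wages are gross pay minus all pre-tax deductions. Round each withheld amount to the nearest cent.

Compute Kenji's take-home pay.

$450.86

Traditional 401(k): $746.37 × 0.05 = $37.32
SIMPLE IRA contribution: $746.37 × 0.1 = $74.64
Pre-tax total = $37.32 + $74.64 = $111.96
Taxable wages = $746.37 − $111.96 = $634.41
Federal tax withheld: $634.41 × 0.2 = $126.88
Local income tax: $634.41 × 0.009 = $5.71
State unemployment insurance (employee share): $746.37 × 0.005 = $3.73
Paid family leave insurance: $746.37 × 0.0075 = $5.60
Medicare: $746.37 × 0.02 = $14.93
Union dues: $26.70
Total deductions = $37.32 + $74.64 + $126.88 + $5.71 + $3.73 + $5.60 + $14.93 + $26.70 = $295.51
Net pay = $746.37 − $295.51 = $450.86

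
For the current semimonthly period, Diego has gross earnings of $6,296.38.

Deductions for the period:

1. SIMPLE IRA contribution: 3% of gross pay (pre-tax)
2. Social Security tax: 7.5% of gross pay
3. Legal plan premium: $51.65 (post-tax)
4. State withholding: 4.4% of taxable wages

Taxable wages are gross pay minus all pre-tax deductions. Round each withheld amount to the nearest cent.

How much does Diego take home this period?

SIMPLE IRA contribution: $6,296.38 × 0.03 = $188.89
Taxable wages = $6,296.38 − $188.89 = $6,107.49
State withholding: $6,107.49 × 0.044 = $268.73
Social Security tax: $6,296.38 × 0.075 = $472.23
Legal plan premium: $51.65
Total deductions = $188.89 + $268.73 + $472.23 + $51.65 = $981.50
Net pay = $6,296.38 − $981.50 = $5,314.88

$5,314.88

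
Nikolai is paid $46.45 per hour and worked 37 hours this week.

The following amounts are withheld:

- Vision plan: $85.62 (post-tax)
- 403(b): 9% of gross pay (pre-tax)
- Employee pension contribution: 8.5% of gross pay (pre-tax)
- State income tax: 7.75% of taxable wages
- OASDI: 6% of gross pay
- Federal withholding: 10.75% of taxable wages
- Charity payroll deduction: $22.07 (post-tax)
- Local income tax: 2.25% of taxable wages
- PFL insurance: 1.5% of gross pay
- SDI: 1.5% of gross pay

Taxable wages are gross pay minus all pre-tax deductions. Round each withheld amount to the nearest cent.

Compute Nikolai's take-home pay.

Gross pay: 37 × $46.45 = $1,718.65
Employee pension contribution: $1,718.65 × 0.085 = $146.09
403(b): $1,718.65 × 0.09 = $154.68
Pre-tax total = $146.09 + $154.68 = $300.77
Taxable wages = $1,718.65 − $300.77 = $1,417.88
Local income tax: $1,417.88 × 0.0225 = $31.90
State income tax: $1,417.88 × 0.0775 = $109.89
Federal withholding: $1,417.88 × 0.1075 = $152.42
SDI: $1,718.65 × 0.015 = $25.78
OASDI: $1,718.65 × 0.06 = $103.12
PFL insurance: $1,718.65 × 0.015 = $25.78
Vision plan: $85.62
Charity payroll deduction: $22.07
Total deductions = $146.09 + $154.68 + $31.90 + $109.89 + $152.42 + $25.78 + $103.12 + $25.78 + $85.62 + $22.07 = $857.35
Net pay = $1,718.65 − $857.35 = $861.30

$861.30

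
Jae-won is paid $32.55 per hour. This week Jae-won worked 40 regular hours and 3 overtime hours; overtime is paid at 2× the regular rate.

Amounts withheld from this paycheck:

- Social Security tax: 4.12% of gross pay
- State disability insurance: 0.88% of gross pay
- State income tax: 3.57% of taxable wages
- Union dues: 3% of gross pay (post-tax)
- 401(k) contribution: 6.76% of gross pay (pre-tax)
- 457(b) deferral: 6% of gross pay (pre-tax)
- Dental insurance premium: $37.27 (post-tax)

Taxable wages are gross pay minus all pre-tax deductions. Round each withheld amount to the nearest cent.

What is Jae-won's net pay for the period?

Regular pay: 40 × $32.55 = $1,302.00
Overtime pay: 3 × $32.55 × 2 = $195.30
Gross pay = $1,302.00 + $195.30 = $1,497.30
457(b) deferral: $1,497.30 × 0.06 = $89.84
401(k) contribution: $1,497.30 × 0.0676 = $101.22
Pre-tax total = $89.84 + $101.22 = $191.06
Taxable wages = $1,497.30 − $191.06 = $1,306.24
State income tax: $1,306.24 × 0.0357 = $46.63
State disability insurance: $1,497.30 × 0.0088 = $13.18
Social Security tax: $1,497.30 × 0.0412 = $61.69
Dental insurance premium: $37.27
Union dues: $1,497.30 × 0.03 = $44.92
Total deductions = $89.84 + $101.22 + $46.63 + $13.18 + $61.69 + $37.27 + $44.92 = $394.75
Net pay = $1,497.30 − $394.75 = $1,102.55

$1,102.55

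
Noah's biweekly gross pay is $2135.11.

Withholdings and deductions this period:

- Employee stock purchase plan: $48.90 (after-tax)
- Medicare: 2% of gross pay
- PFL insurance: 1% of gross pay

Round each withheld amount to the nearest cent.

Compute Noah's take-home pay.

PFL insurance: $2135.11 × 0.01 = $21.35
Medicare: $2135.11 × 0.02 = $42.70
Employee stock purchase plan: $48.90
Total deductions = $21.35 + $42.70 + $48.90 = $112.95
Net pay = $2135.11 − $112.95 = $2022.16

$2022.16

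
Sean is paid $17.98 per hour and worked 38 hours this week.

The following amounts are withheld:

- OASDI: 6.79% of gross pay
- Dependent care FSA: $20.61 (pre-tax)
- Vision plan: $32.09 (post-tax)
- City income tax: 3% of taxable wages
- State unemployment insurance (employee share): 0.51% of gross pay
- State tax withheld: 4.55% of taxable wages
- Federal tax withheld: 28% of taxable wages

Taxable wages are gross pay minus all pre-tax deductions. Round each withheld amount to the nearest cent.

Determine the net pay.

$345.10

Gross pay: 38 × $17.98 = $683.24
Dependent care FSA: $20.61
Taxable wages = $683.24 − $20.61 = $662.63
Federal tax withheld: $662.63 × 0.28 = $185.54
City income tax: $662.63 × 0.03 = $19.88
State tax withheld: $662.63 × 0.0455 = $30.15
State unemployment insurance (employee share): $683.24 × 0.0051 = $3.48
OASDI: $683.24 × 0.0679 = $46.39
Vision plan: $32.09
Total deductions = $20.61 + $185.54 + $19.88 + $30.15 + $3.48 + $46.39 + $32.09 = $338.14
Net pay = $683.24 − $338.14 = $345.10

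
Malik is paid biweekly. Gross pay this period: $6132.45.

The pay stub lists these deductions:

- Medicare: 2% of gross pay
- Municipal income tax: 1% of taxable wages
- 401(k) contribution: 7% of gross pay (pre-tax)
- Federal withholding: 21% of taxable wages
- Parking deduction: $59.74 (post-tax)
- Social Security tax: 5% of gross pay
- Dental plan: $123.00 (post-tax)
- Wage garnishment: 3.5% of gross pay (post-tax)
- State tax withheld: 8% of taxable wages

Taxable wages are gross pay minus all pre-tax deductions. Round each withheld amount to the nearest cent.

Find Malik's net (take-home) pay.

401(k) contribution: $6132.45 × 0.07 = $429.27
Taxable wages = $6132.45 − $429.27 = $5703.18
State tax withheld: $5703.18 × 0.08 = $456.25
Federal withholding: $5703.18 × 0.21 = $1197.67
Municipal income tax: $5703.18 × 0.01 = $57.03
Social Security tax: $6132.45 × 0.05 = $306.62
Medicare: $6132.45 × 0.02 = $122.65
Dental plan: $123.00
Parking deduction: $59.74
Wage garnishment: $6132.45 × 0.035 = $214.64
Total deductions = $429.27 + $456.25 + $1197.67 + $57.03 + $306.62 + $122.65 + $123.00 + $59.74 + $214.64 = $2966.87
Net pay = $6132.45 − $2966.87 = $3165.58

$3165.58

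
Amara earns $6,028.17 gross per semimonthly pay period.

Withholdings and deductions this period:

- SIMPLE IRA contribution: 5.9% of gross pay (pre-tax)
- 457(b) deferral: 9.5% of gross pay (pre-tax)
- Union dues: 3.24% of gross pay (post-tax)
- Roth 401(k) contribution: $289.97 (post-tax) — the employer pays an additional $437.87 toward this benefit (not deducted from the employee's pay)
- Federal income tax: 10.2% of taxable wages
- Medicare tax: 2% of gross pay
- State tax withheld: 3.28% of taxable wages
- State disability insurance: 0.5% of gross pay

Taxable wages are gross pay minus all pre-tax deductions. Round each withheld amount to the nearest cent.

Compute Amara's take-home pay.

$3,776.40

457(b) deferral: $6,028.17 × 0.095 = $572.68
SIMPLE IRA contribution: $6,028.17 × 0.059 = $355.66
Pre-tax total = $572.68 + $355.66 = $928.34
Taxable wages = $6,028.17 − $928.34 = $5,099.83
Federal income tax: $5,099.83 × 0.102 = $520.18
State tax withheld: $5,099.83 × 0.0328 = $167.27
Medicare tax: $6,028.17 × 0.02 = $120.56
State disability insurance: $6,028.17 × 0.005 = $30.14
Union dues: $6,028.17 × 0.0324 = $195.31
Roth 401(k) contribution: $289.97
(Employer's $437.87 toward Roth 401(k) contribution is not withheld from the employee.)
Total deductions = $572.68 + $355.66 + $520.18 + $167.27 + $120.56 + $30.14 + $195.31 + $289.97 = $2,251.77
Net pay = $6,028.17 − $2,251.77 = $3,776.40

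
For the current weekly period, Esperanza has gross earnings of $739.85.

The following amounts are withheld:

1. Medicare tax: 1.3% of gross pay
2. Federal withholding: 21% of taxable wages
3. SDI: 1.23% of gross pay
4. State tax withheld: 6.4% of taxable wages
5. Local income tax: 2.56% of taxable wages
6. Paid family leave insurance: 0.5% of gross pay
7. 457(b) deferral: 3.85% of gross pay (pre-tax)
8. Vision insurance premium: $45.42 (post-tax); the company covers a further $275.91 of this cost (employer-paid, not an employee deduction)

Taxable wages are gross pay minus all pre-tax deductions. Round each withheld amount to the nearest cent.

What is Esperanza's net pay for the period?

457(b) deferral: $739.85 × 0.0385 = $28.48
Taxable wages = $739.85 − $28.48 = $711.37
State tax withheld: $711.37 × 0.064 = $45.53
Federal withholding: $711.37 × 0.21 = $149.39
Local income tax: $711.37 × 0.0256 = $18.21
Paid family leave insurance: $739.85 × 0.005 = $3.70
SDI: $739.85 × 0.0123 = $9.10
Medicare tax: $739.85 × 0.013 = $9.62
Vision insurance premium: $45.42
(Employer's $275.91 toward vision insurance premium is not withheld from the employee.)
Total deductions = $28.48 + $45.53 + $149.39 + $18.21 + $3.70 + $9.10 + $9.62 + $45.42 = $309.45
Net pay = $739.85 − $309.45 = $430.40

$430.40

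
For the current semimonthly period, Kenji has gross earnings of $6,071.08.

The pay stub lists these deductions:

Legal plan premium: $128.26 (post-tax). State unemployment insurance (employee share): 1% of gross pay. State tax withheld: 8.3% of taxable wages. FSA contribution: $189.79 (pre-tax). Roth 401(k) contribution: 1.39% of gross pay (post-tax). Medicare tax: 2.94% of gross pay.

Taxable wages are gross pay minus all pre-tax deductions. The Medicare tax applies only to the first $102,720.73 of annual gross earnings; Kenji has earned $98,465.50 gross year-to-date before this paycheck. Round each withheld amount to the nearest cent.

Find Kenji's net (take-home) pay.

FSA contribution: $189.79
Taxable wages = $6,071.08 − $189.79 = $5,881.29
State tax withheld: $5,881.29 × 0.083 = $488.15
Medicare tax: only $102,720.73 − $98,465.50 = $4,255.23 of this check is subject → $4,255.23 × 0.0294 = $125.10
State unemployment insurance (employee share): $6,071.08 × 0.01 = $60.71
Legal plan premium: $128.26
Roth 401(k) contribution: $6,071.08 × 0.0139 = $84.39
Total deductions = $189.79 + $488.15 + $125.10 + $60.71 + $128.26 + $84.39 = $1,076.40
Net pay = $6,071.08 − $1,076.40 = $4,994.68

$4,994.68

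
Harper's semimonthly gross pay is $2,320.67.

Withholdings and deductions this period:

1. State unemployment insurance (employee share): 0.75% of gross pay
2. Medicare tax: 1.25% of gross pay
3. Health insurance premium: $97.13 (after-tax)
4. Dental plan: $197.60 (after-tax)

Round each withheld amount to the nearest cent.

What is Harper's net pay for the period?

$1,979.52

Medicare tax: $2,320.67 × 0.0125 = $29.01
State unemployment insurance (employee share): $2,320.67 × 0.0075 = $17.41
Dental plan: $197.60
Health insurance premium: $97.13
Total deductions = $29.01 + $17.41 + $197.60 + $97.13 = $341.15
Net pay = $2,320.67 − $341.15 = $1,979.52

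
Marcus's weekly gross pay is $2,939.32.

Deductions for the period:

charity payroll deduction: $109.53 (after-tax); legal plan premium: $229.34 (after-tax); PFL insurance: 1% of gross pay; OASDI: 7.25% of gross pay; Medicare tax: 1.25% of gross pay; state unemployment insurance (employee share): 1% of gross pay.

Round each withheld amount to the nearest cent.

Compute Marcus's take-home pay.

State unemployment insurance (employee share): $2,939.32 × 0.01 = $29.39
OASDI: $2,939.32 × 0.0725 = $213.10
PFL insurance: $2,939.32 × 0.01 = $29.39
Medicare tax: $2,939.32 × 0.0125 = $36.74
Legal plan premium: $229.34
Charity payroll deduction: $109.53
Total deductions = $29.39 + $213.10 + $29.39 + $36.74 + $229.34 + $109.53 = $647.49
Net pay = $2,939.32 − $647.49 = $2,291.83

$2,291.83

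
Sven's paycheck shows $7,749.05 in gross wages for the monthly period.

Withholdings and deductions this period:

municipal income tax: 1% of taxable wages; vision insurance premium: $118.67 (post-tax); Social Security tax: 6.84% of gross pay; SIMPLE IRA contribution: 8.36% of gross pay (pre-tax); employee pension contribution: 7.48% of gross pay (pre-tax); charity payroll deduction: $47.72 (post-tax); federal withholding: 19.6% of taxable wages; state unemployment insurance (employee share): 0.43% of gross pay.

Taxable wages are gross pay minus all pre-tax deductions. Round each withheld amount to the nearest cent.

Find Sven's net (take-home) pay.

Employee pension contribution: $7,749.05 × 0.0748 = $579.63
SIMPLE IRA contribution: $7,749.05 × 0.0836 = $647.82
Pre-tax total = $579.63 + $647.82 = $1,227.45
Taxable wages = $7,749.05 − $1,227.45 = $6,521.60
Municipal income tax: $6,521.60 × 0.01 = $65.22
Federal withholding: $6,521.60 × 0.196 = $1,278.23
Social Security tax: $7,749.05 × 0.0684 = $530.04
State unemployment insurance (employee share): $7,749.05 × 0.0043 = $33.32
Charity payroll deduction: $47.72
Vision insurance premium: $118.67
Total deductions = $579.63 + $647.82 + $65.22 + $1,278.23 + $530.04 + $33.32 + $47.72 + $118.67 = $3,300.65
Net pay = $7,749.05 − $3,300.65 = $4,448.40

$4,448.40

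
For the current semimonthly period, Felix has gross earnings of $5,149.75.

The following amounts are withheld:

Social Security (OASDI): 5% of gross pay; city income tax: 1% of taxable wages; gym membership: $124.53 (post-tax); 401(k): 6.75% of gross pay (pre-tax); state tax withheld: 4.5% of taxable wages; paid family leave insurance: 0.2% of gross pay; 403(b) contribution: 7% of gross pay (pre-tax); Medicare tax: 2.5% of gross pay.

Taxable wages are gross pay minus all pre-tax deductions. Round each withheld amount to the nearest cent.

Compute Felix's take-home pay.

403(b) contribution: $5,149.75 × 0.07 = $360.48
401(k): $5,149.75 × 0.0675 = $347.61
Pre-tax total = $360.48 + $347.61 = $708.09
Taxable wages = $5,149.75 − $708.09 = $4,441.66
City income tax: $4,441.66 × 0.01 = $44.42
State tax withheld: $4,441.66 × 0.045 = $199.87
Paid family leave insurance: $5,149.75 × 0.002 = $10.30
Social Security (OASDI): $5,149.75 × 0.05 = $257.49
Medicare tax: $5,149.75 × 0.025 = $128.74
Gym membership: $124.53
Total deductions = $360.48 + $347.61 + $44.42 + $199.87 + $10.30 + $257.49 + $128.74 + $124.53 = $1,473.44
Net pay = $5,149.75 − $1,473.44 = $3,676.31

$3,676.31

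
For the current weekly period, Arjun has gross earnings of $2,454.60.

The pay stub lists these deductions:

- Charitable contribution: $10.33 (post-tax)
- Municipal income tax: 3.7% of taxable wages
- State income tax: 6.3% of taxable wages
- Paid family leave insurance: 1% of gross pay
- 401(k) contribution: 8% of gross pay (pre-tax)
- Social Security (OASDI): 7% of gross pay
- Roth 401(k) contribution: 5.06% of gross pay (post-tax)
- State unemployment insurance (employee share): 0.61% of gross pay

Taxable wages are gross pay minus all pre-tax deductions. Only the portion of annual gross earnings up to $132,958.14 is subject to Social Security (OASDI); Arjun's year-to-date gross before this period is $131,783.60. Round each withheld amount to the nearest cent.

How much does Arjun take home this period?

401(k) contribution: $2,454.60 × 0.08 = $196.37
Taxable wages = $2,454.60 − $196.37 = $2,258.23
State income tax: $2,258.23 × 0.063 = $142.27
Municipal income tax: $2,258.23 × 0.037 = $83.55
Social Security (OASDI): only $132,958.14 − $131,783.60 = $1,174.54 of this check is subject → $1,174.54 × 0.07 = $82.22
State unemployment insurance (employee share): $2,454.60 × 0.0061 = $14.97
Paid family leave insurance: $2,454.60 × 0.01 = $24.55
Roth 401(k) contribution: $2,454.60 × 0.0506 = $124.20
Charitable contribution: $10.33
Total deductions = $196.37 + $142.27 + $83.55 + $82.22 + $14.97 + $24.55 + $124.20 + $10.33 = $678.46
Net pay = $2,454.60 − $678.46 = $1,776.14

$1,776.14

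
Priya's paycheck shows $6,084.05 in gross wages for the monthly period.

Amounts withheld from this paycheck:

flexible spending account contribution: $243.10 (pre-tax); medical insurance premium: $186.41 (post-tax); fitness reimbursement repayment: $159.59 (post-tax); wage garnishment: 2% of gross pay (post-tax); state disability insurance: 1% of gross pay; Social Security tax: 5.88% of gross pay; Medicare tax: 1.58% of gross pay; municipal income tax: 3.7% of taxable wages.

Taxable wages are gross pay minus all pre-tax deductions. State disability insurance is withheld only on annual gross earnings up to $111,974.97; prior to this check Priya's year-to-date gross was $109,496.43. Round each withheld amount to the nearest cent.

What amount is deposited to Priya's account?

$4,678.49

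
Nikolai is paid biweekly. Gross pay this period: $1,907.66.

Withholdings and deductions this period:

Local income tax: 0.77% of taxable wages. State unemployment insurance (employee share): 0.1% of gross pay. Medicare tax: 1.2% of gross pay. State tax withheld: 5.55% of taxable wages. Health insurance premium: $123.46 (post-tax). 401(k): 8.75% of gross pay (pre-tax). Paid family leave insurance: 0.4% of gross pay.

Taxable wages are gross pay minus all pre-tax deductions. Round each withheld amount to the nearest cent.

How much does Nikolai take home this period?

$1,474.84

401(k): $1,907.66 × 0.0875 = $166.92
Taxable wages = $1,907.66 − $166.92 = $1,740.74
Local income tax: $1,740.74 × 0.0077 = $13.40
State tax withheld: $1,740.74 × 0.0555 = $96.61
State unemployment insurance (employee share): $1,907.66 × 0.001 = $1.91
Medicare tax: $1,907.66 × 0.012 = $22.89
Paid family leave insurance: $1,907.66 × 0.004 = $7.63
Health insurance premium: $123.46
Total deductions = $166.92 + $13.40 + $96.61 + $1.91 + $22.89 + $7.63 + $123.46 = $432.82
Net pay = $1,907.66 − $432.82 = $1,474.84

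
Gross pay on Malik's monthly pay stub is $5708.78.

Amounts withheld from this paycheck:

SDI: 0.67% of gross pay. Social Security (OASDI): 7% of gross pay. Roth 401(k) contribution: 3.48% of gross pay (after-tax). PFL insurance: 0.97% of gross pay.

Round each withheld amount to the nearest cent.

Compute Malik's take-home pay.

$5016.87

PFL insurance: $5708.78 × 0.0097 = $55.38
Social Security (OASDI): $5708.78 × 0.07 = $399.61
SDI: $5708.78 × 0.0067 = $38.25
Roth 401(k) contribution: $5708.78 × 0.0348 = $198.67
Total deductions = $55.38 + $399.61 + $38.25 + $198.67 = $691.91
Net pay = $5708.78 − $691.91 = $5016.87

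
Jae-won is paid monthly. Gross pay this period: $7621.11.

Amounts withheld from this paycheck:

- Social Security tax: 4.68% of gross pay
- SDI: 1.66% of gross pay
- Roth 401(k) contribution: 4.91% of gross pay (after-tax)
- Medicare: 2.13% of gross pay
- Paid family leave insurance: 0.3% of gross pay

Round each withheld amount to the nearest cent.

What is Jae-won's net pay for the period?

Paid family leave insurance: $7621.11 × 0.003 = $22.86
Social Security tax: $7621.11 × 0.0468 = $356.67
SDI: $7621.11 × 0.0166 = $126.51
Medicare: $7621.11 × 0.0213 = $162.33
Roth 401(k) contribution: $7621.11 × 0.0491 = $374.20
Total deductions = $22.86 + $356.67 + $126.51 + $162.33 + $374.20 = $1042.57
Net pay = $7621.11 − $1042.57 = $6578.54

$6578.54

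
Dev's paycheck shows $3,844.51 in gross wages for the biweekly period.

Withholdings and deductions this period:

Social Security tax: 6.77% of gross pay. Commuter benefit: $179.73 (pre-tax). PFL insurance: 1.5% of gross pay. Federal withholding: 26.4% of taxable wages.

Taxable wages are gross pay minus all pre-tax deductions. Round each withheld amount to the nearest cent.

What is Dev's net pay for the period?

Commuter benefit: $179.73
Taxable wages = $3,844.51 − $179.73 = $3,664.78
Federal withholding: $3,664.78 × 0.264 = $967.50
Social Security tax: $3,844.51 × 0.0677 = $260.27
PFL insurance: $3,844.51 × 0.015 = $57.67
Total deductions = $179.73 + $967.50 + $260.27 + $57.67 = $1,465.17
Net pay = $3,844.51 − $1,465.17 = $2,379.34

$2,379.34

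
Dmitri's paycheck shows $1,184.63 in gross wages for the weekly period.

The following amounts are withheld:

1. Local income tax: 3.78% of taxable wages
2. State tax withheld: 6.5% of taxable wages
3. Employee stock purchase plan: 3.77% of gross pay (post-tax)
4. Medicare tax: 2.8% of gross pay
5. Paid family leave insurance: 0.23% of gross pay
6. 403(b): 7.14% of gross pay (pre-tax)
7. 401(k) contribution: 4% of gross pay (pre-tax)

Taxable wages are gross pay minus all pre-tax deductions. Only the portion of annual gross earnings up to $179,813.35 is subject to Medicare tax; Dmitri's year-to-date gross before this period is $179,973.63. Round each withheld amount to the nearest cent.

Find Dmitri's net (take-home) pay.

401(k) contribution: $1,184.63 × 0.04 = $47.39
403(b): $1,184.63 × 0.0714 = $84.58
Pre-tax total = $47.39 + $84.58 = $131.97
Taxable wages = $1,184.63 − $131.97 = $1,052.66
Local income tax: $1,052.66 × 0.0378 = $39.79
State tax withheld: $1,052.66 × 0.065 = $68.42
Paid family leave insurance: $1,184.63 × 0.0023 = $2.72
Medicare tax: annual cap $179,813.35 already reached (YTD $179,973.63), so $0.00
Employee stock purchase plan: $1,184.63 × 0.0377 = $44.66
Total deductions = $47.39 + $84.58 + $39.79 + $68.42 + $2.72 + $0.00 + $44.66 = $287.56
Net pay = $1,184.63 − $287.56 = $897.07

$897.07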